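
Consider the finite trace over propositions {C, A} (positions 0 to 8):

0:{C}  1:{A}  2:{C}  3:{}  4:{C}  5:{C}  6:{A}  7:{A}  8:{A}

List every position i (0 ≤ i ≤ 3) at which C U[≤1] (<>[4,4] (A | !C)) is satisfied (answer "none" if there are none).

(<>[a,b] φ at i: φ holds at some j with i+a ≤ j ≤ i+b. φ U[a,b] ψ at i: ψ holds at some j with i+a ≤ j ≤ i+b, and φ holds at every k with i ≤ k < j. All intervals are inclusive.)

Evaluate at each i in [0,3]:
  i=0: ✗ (no rhs in [0,1])
  i=1: ✗ (lhs fails at k=1 before rhs at j=2)
  i=2: ✓ (rhs at j=2)
  i=3: ✓ (rhs at j=3)

2, 3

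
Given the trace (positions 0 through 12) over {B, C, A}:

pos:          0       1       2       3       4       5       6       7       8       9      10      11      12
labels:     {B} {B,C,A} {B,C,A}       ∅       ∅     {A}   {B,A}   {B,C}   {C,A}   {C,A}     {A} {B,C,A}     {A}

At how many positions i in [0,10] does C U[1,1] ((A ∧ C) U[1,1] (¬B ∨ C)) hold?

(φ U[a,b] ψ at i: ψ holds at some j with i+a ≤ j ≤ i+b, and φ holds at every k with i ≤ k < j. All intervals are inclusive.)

Evaluate at each i in [0,10]:
  i=0: ✗ (lhs fails at k=0 before rhs at j=1)
  i=1: ✓ (rhs at j=2; lhs holds on [1,1])
  i=2: ✗ (no rhs in [3,3])
  i=3: ✗ (no rhs in [4,4])
  i=4: ✗ (no rhs in [5,5])
  i=5: ✗ (no rhs in [6,6])
  i=6: ✗ (no rhs in [7,7])
  i=7: ✓ (rhs at j=8; lhs holds on [7,7])
  i=8: ✓ (rhs at j=9; lhs holds on [8,8])
  i=9: ✗ (no rhs in [10,10])
  i=10: ✗ (lhs fails at k=10 before rhs at j=11)
Positions where it holds: {1, 7, 8} → 3.

3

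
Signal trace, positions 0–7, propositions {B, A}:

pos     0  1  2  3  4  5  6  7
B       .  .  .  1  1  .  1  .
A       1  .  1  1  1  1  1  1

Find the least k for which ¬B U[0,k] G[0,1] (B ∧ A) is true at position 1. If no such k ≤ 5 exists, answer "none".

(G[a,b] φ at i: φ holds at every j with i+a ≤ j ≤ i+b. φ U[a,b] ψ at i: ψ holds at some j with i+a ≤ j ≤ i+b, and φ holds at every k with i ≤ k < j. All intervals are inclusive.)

2

Need earliest j ≥ 1 with G[0,1] (B ∧ A), and ¬B at every k in [1,j-1].
  j=1: rhs fails.
  j=2: rhs fails.
  j=3: rhs holds; lhs holds on [1,2]. k = 2.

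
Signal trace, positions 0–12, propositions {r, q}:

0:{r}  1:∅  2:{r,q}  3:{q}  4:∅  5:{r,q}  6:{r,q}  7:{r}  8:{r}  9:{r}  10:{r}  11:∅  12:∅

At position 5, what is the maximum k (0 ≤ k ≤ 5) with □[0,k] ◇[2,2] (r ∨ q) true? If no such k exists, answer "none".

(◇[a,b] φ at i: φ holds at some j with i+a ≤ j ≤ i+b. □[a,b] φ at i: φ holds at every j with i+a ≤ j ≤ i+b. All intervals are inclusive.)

3

◇[2,2] (r ∨ q) must hold from j=5 onward; find where it first fails.
  j=5: holds
  j=6: holds
  j=7: holds
  j=8: holds
  j=9: fails
Holds on [5,8], so largest k = 3.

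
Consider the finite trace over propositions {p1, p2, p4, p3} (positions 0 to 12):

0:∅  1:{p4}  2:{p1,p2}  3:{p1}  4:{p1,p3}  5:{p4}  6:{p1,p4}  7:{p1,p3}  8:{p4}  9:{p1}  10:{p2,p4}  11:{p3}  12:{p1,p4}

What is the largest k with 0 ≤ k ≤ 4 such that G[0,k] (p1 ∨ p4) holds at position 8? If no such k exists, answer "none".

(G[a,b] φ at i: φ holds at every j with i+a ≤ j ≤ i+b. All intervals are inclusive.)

2

(p1 ∨ p4) must hold from j=8 onward; find where it first fails.
  j=8: holds
  j=9: holds
  j=10: holds
  j=11: fails
Holds on [8,10], so largest k = 2.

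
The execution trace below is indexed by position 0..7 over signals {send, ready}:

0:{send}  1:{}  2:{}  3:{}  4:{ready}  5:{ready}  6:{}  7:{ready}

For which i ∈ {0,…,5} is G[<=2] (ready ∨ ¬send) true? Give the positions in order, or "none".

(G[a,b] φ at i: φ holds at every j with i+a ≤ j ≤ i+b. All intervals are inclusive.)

Evaluate at each i in [0,5]:
  i=0: ✗ (fails at j=0)
  i=1: ✓ (all of [1,3])
  i=2: ✓ (all of [2,4])
  i=3: ✓ (all of [3,5])
  i=4: ✓ (all of [4,6])
  i=5: ✓ (all of [5,7])

1, 2, 3, 4, 5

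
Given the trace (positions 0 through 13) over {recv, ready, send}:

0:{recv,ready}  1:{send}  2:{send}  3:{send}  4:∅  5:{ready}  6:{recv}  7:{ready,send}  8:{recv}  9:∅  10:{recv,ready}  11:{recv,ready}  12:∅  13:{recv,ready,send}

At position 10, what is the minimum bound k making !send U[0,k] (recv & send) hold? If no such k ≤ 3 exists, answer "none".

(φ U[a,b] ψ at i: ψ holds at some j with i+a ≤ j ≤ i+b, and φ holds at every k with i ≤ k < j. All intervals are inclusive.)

Need earliest j ≥ 10 with (recv & send), and !send at every k in [10,j-1].
  j=10: rhs fails.
  j=11: rhs fails.
  j=12: rhs fails.
  j=13: rhs holds; lhs holds on [10,12]. k = 3.

3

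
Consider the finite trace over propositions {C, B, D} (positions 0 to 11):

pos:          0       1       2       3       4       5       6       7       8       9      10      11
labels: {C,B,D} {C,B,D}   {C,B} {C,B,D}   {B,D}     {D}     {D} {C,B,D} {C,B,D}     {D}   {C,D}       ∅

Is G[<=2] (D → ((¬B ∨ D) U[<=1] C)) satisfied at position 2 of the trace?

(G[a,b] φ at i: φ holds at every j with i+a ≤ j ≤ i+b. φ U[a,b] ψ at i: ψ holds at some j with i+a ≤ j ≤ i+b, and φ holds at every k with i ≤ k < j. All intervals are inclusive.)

Check (D → ((¬B ∨ D) U[<=1] C)) at every j in [2,4]:
  j=2: antecedent false → ✓
  j=3: antecedent true; consequent holds → ✓
  j=4: antecedent true; consequent fails → ✗
Fails at j=4 → formula fails.

Does not hold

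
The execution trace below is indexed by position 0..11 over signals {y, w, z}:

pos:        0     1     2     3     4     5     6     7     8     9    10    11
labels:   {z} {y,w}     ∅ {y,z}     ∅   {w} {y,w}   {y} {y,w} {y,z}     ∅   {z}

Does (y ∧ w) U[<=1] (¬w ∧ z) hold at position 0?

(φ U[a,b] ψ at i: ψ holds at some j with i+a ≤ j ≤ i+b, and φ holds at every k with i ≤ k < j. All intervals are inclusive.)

Need some j in [0,1] with (¬w ∧ z), and (y ∧ w) at every k in [0,j-1].
  j=0: (¬w ∧ z) holds; no prefix to check → satisfied.

Yes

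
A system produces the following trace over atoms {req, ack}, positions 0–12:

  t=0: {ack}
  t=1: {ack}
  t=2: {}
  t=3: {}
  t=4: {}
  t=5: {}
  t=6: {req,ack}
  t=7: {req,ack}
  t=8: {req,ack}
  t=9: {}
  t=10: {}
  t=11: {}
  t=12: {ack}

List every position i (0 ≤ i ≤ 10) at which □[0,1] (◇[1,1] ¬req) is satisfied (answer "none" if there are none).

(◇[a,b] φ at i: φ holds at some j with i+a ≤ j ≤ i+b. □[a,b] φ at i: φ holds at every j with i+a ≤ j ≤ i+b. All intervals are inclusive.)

0, 1, 2, 3, 8, 9, 10

Evaluate at each i in [0,10]:
  i=0: ✓ (all of [0,1])
  i=1: ✓ (all of [1,2])
  i=2: ✓ (all of [2,3])
  i=3: ✓ (all of [3,4])
  i=4: ✗ (fails at j=5)
  i=5: ✗ (fails at j=5)
  i=6: ✗ (fails at j=6)
  i=7: ✗ (fails at j=7)
  i=8: ✓ (all of [8,9])
  i=9: ✓ (all of [9,10])
  i=10: ✓ (all of [10,11])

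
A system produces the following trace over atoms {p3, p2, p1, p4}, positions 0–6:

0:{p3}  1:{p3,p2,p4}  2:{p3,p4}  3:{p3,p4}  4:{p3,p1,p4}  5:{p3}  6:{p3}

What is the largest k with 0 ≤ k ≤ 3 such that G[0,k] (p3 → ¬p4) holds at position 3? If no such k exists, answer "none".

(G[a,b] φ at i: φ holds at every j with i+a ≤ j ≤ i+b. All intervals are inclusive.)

(p3 → ¬p4) must hold from j=3 onward; find where it first fails.
  j=3: fails → no k works.

none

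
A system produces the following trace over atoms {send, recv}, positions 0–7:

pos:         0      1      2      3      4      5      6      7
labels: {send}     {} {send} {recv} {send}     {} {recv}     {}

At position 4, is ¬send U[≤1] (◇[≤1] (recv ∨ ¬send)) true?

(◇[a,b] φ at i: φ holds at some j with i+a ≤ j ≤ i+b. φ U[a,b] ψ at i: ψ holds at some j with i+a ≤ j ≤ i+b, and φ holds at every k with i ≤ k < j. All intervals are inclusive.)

Need some j in [4,5] with ◇[≤1] (recv ∨ ¬send), and ¬send at every k in [4,j-1].
  j=4: ◇[≤1] (recv ∨ ¬send) holds; no prefix to check → satisfied.

Holds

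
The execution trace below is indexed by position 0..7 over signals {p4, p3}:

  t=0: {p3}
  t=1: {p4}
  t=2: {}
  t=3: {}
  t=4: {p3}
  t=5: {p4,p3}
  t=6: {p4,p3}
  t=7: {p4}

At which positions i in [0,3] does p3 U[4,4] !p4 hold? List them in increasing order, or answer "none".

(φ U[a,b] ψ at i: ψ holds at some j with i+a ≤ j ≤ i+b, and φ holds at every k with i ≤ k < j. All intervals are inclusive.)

none

Evaluate at each i in [0,3]:
  i=0: ✗ (lhs fails at k=1 before rhs at j=4)
  i=1: ✗ (no rhs in [5,5])
  i=2: ✗ (no rhs in [6,6])
  i=3: ✗ (no rhs in [7,7])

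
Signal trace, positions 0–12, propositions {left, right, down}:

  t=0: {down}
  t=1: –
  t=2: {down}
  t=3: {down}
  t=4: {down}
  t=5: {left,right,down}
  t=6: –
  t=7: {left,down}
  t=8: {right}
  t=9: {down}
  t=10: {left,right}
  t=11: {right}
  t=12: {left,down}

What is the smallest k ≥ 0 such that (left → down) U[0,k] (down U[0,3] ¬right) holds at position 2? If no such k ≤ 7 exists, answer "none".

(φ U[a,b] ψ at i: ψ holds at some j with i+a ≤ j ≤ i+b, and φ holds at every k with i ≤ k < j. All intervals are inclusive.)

0

Need earliest j ≥ 2 with (down U[0,3] ¬right), and (left → down) at every k in [2,j-1].
  j=2: rhs holds (empty prefix). k = 0.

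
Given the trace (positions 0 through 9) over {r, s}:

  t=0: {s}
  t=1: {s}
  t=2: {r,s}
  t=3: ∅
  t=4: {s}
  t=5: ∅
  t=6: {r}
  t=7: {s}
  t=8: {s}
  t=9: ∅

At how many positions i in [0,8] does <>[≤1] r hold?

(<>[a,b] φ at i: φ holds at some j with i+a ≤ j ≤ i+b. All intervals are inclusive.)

4

Evaluate at each i in [0,8]:
  i=0: ✗ (none in [0,1])
  i=1: ✓ (witness j=2)
  i=2: ✓ (witness j=2)
  i=3: ✗ (none in [3,4])
  i=4: ✗ (none in [4,5])
  i=5: ✓ (witness j=6)
  i=6: ✓ (witness j=6)
  i=7: ✗ (none in [7,8])
  i=8: ✗ (none in [8,9])
Positions where it holds: {1, 2, 5, 6} → 4.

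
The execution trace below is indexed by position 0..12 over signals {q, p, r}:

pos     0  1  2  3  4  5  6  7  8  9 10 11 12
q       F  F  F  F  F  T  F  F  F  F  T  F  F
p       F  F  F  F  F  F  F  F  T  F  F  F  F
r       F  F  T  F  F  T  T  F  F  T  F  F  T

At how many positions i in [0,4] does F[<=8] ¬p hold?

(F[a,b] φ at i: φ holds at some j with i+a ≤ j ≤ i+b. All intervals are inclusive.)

Evaluate at each i in [0,4]:
  i=0: ✓ (witness j=0)
  i=1: ✓ (witness j=1)
  i=2: ✓ (witness j=2)
  i=3: ✓ (witness j=3)
  i=4: ✓ (witness j=4)
Positions where it holds: {0, 1, 2, 3, 4} → 5.

5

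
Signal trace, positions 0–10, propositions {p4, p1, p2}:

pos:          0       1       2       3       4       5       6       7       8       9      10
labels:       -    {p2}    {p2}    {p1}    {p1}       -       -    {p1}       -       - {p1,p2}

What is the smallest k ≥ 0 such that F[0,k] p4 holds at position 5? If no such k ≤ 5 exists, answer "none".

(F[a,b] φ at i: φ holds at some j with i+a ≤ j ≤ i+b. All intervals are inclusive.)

Scan j = 5,6,… for p4:
  j=5: fails
  j=6: fails
  j=7: fails
  j=8: fails
  j=9: fails
  j=10: fails
No j in [5,10] satisfies it → none.

none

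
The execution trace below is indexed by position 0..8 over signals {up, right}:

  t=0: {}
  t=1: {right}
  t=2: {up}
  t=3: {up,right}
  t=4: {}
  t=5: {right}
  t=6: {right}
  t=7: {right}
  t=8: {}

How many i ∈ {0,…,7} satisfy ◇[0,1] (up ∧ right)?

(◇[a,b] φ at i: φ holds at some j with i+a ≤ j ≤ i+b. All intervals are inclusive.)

2

Evaluate at each i in [0,7]:
  i=0: ✗ (none in [0,1])
  i=1: ✗ (none in [1,2])
  i=2: ✓ (witness j=3)
  i=3: ✓ (witness j=3)
  i=4: ✗ (none in [4,5])
  i=5: ✗ (none in [5,6])
  i=6: ✗ (none in [6,7])
  i=7: ✗ (none in [7,8])
Positions where it holds: {2, 3} → 2.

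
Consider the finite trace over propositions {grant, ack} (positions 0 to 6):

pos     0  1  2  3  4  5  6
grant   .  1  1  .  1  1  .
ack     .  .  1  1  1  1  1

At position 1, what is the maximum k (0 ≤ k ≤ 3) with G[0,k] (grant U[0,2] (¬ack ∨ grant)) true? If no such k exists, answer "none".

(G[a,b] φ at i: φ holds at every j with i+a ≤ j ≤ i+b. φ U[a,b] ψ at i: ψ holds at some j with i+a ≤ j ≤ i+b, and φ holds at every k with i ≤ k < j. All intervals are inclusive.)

1

(grant U[0,2] (¬ack ∨ grant)) must hold from j=1 onward; find where it first fails.
  j=1: holds
  j=2: holds
  j=3: fails
Holds on [1,2], so largest k = 1.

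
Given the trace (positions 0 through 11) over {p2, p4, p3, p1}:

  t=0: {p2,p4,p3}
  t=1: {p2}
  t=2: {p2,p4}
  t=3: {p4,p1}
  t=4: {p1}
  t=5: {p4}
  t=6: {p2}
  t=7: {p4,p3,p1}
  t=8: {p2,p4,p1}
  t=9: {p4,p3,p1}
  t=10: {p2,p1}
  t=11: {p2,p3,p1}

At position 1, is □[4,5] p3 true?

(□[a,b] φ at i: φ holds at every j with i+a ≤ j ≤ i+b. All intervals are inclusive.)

Check p3 at every j in [5,6]:
  j=5: false
  j=6: false
Fails at j=5 → formula fails.

False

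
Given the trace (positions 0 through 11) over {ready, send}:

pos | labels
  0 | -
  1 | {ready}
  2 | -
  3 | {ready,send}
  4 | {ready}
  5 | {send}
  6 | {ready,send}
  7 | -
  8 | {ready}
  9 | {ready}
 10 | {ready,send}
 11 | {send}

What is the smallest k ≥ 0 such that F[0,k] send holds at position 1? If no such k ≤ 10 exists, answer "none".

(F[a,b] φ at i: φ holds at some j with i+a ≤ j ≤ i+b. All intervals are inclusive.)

Scan j = 1,2,… for send:
  j=1: fails
  j=2: fails
  j=3: holds
First hit at j=3, so smallest k = 3-1 = 2.

2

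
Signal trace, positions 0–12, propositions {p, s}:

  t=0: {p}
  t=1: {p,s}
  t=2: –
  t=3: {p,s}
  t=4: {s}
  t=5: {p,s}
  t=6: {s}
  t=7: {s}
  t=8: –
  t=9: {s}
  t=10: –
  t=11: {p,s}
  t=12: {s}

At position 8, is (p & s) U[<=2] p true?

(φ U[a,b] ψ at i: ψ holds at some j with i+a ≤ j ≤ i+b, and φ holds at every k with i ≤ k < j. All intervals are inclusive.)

No

Need some j in [8,10] with p, and (p & s) at every k in [8,j-1].
  j=8: p false.
  j=9: p false.
  j=10: p false.
No j in the window works → until fails.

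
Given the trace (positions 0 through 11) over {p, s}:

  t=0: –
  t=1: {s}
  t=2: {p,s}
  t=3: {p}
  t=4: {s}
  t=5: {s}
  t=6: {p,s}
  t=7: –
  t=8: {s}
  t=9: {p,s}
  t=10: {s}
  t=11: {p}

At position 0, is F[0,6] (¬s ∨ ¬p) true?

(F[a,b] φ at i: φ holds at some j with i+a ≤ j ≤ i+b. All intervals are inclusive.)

Check (¬s ∨ ¬p) at each j in [0,6]:
  j=0: true
  j=1: true
  j=2: false
  j=3: true
  j=4: true
  j=5: true
  j=6: false
Found at j=0 → formula holds.

Holds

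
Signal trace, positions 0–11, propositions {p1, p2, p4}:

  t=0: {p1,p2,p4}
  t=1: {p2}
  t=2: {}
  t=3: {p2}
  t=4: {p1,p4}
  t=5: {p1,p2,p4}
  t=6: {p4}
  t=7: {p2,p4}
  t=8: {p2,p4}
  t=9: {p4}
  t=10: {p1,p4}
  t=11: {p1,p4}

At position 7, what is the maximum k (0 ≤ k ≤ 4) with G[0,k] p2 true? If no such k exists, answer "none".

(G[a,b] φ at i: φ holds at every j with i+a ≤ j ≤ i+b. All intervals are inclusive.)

p2 must hold from j=7 onward; find where it first fails.
  j=7: holds
  j=8: holds
  j=9: fails
Holds on [7,8], so largest k = 1.

1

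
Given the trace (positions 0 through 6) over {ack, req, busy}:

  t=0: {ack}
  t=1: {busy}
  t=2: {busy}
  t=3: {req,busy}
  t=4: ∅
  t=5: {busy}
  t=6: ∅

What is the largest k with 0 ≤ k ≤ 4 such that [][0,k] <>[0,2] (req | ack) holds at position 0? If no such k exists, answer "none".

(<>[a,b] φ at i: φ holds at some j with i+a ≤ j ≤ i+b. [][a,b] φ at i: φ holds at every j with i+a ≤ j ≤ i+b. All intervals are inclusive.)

<>[0,2] (req | ack) must hold from j=0 onward; find where it first fails.
  j=0: holds
  j=1: holds
  j=2: holds
  j=3: holds
  j=4: fails
Holds on [0,3], so largest k = 3.

3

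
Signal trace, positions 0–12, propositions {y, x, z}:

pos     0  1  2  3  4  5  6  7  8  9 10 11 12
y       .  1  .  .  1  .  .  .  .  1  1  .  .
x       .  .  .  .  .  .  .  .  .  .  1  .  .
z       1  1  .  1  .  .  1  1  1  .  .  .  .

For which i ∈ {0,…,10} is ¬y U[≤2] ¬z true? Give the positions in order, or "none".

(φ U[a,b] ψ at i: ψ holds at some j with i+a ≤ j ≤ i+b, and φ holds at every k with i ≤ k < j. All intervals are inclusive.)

Evaluate at each i in [0,10]:
  i=0: ✗ (lhs fails at k=1 before rhs at j=2)
  i=1: ✗ (lhs fails at k=1 before rhs at j=2)
  i=2: ✓ (rhs at j=2)
  i=3: ✓ (rhs at j=4; lhs holds on [3,3])
  i=4: ✓ (rhs at j=4)
  i=5: ✓ (rhs at j=5)
  i=6: ✗ (no rhs in [6,8])
  i=7: ✓ (rhs at j=9; lhs holds on [7,8])
  i=8: ✓ (rhs at j=9; lhs holds on [8,8])
  i=9: ✓ (rhs at j=9)
  i=10: ✓ (rhs at j=10)

2, 3, 4, 5, 7, 8, 9, 10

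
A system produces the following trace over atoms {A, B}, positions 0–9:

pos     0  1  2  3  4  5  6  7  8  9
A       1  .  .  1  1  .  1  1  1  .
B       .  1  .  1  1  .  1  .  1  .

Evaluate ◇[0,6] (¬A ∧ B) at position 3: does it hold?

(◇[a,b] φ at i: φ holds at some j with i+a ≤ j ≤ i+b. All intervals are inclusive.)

False

Check (¬A ∧ B) at each j in [3,9]:
  j=3: false
  j=4: false
  j=5: false
  j=6: false
  j=7: false
  j=8: false
  j=9: false
No position in the window satisfies it → formula fails.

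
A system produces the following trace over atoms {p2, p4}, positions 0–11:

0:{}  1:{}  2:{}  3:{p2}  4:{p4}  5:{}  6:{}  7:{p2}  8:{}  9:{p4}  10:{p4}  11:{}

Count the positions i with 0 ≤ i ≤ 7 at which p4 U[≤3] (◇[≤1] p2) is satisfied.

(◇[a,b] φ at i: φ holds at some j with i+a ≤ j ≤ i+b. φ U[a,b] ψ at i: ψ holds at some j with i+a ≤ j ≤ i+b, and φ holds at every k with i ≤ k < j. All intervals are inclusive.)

4

Evaluate at each i in [0,7]:
  i=0: ✗ (lhs fails at k=0 before rhs at j=2)
  i=1: ✗ (lhs fails at k=1 before rhs at j=2)
  i=2: ✓ (rhs at j=2)
  i=3: ✓ (rhs at j=3)
  i=4: ✗ (lhs fails at k=5 before rhs at j=6)
  i=5: ✗ (lhs fails at k=5 before rhs at j=6)
  i=6: ✓ (rhs at j=6)
  i=7: ✓ (rhs at j=7)
Positions where it holds: {2, 3, 6, 7} → 4.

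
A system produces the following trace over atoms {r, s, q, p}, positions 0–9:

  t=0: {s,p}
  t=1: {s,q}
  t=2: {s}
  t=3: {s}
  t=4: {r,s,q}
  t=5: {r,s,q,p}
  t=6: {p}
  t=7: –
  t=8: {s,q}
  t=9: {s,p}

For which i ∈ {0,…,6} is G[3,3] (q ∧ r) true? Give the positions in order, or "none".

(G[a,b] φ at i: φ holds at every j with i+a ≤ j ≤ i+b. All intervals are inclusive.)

Evaluate at each i in [0,6]:
  i=0: ✗ (fails at j=3)
  i=1: ✓ (all of [4,4])
  i=2: ✓ (all of [5,5])
  i=3: ✗ (fails at j=6)
  i=4: ✗ (fails at j=7)
  i=5: ✗ (fails at j=8)
  i=6: ✗ (fails at j=9)

1, 2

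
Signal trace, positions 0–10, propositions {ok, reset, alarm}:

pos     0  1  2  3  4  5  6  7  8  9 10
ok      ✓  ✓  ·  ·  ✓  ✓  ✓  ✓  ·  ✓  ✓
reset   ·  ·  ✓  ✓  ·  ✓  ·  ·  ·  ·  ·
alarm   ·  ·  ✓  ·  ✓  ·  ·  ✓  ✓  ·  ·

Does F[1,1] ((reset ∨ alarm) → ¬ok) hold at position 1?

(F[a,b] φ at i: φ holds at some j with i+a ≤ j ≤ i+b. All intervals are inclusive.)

Check ((reset ∨ alarm) → ¬ok) at each j in [2,2]:
  j=2: true
Found at j=2 → formula holds.

Yes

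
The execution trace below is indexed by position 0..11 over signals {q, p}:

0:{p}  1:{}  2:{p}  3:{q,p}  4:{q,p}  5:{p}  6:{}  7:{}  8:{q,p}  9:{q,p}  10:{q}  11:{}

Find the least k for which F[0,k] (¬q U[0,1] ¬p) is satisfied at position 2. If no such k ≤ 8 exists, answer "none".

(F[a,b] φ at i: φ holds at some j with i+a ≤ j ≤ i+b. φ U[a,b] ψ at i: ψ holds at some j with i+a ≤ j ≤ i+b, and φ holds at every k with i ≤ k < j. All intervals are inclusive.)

3

Scan j = 2,3,… for (¬q U[0,1] ¬p):
  j=2: fails
  j=3: fails
  j=4: fails
  j=5: holds
First hit at j=5, so smallest k = 5-2 = 3.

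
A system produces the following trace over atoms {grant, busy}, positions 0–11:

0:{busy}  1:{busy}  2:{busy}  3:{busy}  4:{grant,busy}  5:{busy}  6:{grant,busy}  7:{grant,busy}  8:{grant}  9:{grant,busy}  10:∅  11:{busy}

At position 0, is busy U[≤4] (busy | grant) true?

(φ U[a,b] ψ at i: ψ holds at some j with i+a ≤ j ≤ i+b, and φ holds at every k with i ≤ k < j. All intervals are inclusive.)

Need some j in [0,4] with (busy | grant), and busy at every k in [0,j-1].
  j=0: (busy | grant) holds; no prefix to check → satisfied.

Yes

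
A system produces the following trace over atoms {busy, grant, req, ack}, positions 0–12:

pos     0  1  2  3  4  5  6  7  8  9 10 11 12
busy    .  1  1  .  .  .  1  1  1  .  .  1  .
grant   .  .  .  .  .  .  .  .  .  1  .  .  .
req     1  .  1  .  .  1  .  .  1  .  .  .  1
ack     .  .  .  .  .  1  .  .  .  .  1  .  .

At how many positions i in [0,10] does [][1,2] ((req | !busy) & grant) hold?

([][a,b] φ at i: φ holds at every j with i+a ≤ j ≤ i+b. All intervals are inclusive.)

Evaluate at each i in [0,10]:
  i=0: ✗ (fails at j=1)
  i=1: ✗ (fails at j=2)
  i=2: ✗ (fails at j=3)
  i=3: ✗ (fails at j=4)
  i=4: ✗ (fails at j=5)
  i=5: ✗ (fails at j=6)
  i=6: ✗ (fails at j=7)
  i=7: ✗ (fails at j=8)
  i=8: ✗ (fails at j=10)
  i=9: ✗ (fails at j=10)
  i=10: ✗ (fails at j=11)
Positions where it holds: {} → 0.

0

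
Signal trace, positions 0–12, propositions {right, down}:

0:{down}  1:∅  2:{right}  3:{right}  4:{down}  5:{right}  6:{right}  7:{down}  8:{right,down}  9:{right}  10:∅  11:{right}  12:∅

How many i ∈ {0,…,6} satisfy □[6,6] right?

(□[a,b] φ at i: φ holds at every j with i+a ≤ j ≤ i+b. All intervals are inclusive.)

Evaluate at each i in [0,6]:
  i=0: ✓ (all of [6,6])
  i=1: ✗ (fails at j=7)
  i=2: ✓ (all of [8,8])
  i=3: ✓ (all of [9,9])
  i=4: ✗ (fails at j=10)
  i=5: ✓ (all of [11,11])
  i=6: ✗ (fails at j=12)
Positions where it holds: {0, 2, 3, 5} → 4.

4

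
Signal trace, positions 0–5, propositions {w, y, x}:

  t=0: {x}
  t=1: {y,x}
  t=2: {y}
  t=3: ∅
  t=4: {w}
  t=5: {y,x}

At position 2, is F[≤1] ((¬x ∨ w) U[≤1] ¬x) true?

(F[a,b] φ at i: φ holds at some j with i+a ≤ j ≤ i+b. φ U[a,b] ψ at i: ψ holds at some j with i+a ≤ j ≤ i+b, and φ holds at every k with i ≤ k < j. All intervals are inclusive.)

Yes

Check ((¬x ∨ w) U[≤1] ¬x) at each j in [2,3]:
  j=2: holds
  j=3: holds
Found at j=2 → formula holds.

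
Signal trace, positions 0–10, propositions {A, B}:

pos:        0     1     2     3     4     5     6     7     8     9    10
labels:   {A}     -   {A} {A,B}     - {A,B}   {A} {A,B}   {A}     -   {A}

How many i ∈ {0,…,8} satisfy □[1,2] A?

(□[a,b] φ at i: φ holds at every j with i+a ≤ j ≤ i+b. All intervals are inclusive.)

Evaluate at each i in [0,8]:
  i=0: ✗ (fails at j=1)
  i=1: ✓ (all of [2,3])
  i=2: ✗ (fails at j=4)
  i=3: ✗ (fails at j=4)
  i=4: ✓ (all of [5,6])
  i=5: ✓ (all of [6,7])
  i=6: ✓ (all of [7,8])
  i=7: ✗ (fails at j=9)
  i=8: ✗ (fails at j=9)
Positions where it holds: {1, 4, 5, 6} → 4.

4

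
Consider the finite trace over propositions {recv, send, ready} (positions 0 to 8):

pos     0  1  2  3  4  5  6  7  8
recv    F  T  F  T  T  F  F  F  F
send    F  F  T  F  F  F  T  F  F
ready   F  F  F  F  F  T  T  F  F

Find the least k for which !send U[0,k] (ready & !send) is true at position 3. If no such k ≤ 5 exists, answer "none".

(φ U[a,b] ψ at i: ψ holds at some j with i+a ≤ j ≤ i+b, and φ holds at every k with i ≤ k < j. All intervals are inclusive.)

2

Need earliest j ≥ 3 with (ready & !send), and !send at every k in [3,j-1].
  j=3: rhs fails.
  j=4: rhs fails.
  j=5: rhs holds; lhs holds on [3,4]. k = 2.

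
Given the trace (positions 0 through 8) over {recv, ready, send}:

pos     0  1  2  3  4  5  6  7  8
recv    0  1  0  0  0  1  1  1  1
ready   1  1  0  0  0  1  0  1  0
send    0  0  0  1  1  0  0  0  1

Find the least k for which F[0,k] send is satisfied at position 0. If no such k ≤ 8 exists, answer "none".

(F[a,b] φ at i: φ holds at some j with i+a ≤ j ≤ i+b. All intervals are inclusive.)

Scan j = 0,1,… for send:
  j=0: fails
  j=1: fails
  j=2: fails
  j=3: holds
First hit at j=3, so smallest k = 3-0 = 3.

3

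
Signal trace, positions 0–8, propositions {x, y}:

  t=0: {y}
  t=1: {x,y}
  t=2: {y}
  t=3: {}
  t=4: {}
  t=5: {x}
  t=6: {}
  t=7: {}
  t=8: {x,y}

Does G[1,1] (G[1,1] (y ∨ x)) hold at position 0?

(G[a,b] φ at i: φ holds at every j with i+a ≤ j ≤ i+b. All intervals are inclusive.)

Check G[1,1] (y ∨ x) at every j in [1,1]:
  j=1: holds on [2,2]
All positions satisfy it → formula holds.

True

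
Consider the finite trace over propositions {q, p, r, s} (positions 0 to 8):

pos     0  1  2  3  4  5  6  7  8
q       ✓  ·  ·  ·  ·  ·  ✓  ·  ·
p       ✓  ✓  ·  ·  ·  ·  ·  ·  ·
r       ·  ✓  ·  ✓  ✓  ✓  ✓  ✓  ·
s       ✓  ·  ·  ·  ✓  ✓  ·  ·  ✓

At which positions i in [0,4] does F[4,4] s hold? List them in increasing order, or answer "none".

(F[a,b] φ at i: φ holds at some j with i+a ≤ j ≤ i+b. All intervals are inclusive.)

Evaluate at each i in [0,4]:
  i=0: ✓ (witness j=4)
  i=1: ✓ (witness j=5)
  i=2: ✗ (none in [6,6])
  i=3: ✗ (none in [7,7])
  i=4: ✓ (witness j=8)

0, 1, 4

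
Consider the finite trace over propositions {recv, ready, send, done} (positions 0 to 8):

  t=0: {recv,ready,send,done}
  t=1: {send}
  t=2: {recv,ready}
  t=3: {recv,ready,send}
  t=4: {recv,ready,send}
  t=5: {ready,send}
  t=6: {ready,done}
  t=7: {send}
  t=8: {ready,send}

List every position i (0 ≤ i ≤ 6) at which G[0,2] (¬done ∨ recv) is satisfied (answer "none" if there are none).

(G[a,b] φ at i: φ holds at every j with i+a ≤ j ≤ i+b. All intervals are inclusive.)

Evaluate at each i in [0,6]:
  i=0: ✓ (all of [0,2])
  i=1: ✓ (all of [1,3])
  i=2: ✓ (all of [2,4])
  i=3: ✓ (all of [3,5])
  i=4: ✗ (fails at j=6)
  i=5: ✗ (fails at j=6)
  i=6: ✗ (fails at j=6)

0, 1, 2, 3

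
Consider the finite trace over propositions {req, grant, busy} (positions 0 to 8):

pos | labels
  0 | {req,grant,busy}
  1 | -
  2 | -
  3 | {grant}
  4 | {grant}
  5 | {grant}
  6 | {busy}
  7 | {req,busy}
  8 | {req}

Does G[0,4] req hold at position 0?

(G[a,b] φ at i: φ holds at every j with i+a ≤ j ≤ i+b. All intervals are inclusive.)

No

Check req at every j in [0,4]:
  j=0: true
  j=1: false
  j=2: false
  j=3: false
  j=4: false
Fails at j=1 → formula fails.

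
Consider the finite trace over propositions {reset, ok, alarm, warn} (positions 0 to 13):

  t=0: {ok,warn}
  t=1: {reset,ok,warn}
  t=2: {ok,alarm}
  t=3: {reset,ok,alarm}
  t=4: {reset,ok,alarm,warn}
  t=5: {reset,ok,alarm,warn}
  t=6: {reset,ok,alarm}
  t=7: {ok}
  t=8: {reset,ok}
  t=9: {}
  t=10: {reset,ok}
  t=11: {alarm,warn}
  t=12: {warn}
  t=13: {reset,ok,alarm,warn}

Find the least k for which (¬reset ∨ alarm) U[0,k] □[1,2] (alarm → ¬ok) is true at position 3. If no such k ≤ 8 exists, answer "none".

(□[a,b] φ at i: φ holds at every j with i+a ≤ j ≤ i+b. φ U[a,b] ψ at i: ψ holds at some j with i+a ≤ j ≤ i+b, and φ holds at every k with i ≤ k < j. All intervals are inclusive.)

3

Need earliest j ≥ 3 with □[1,2] (alarm → ¬ok), and (¬reset ∨ alarm) at every k in [3,j-1].
  j=3: rhs fails.
  j=4: rhs fails.
  j=5: rhs fails.
  j=6: rhs holds; lhs holds on [3,5]. k = 3.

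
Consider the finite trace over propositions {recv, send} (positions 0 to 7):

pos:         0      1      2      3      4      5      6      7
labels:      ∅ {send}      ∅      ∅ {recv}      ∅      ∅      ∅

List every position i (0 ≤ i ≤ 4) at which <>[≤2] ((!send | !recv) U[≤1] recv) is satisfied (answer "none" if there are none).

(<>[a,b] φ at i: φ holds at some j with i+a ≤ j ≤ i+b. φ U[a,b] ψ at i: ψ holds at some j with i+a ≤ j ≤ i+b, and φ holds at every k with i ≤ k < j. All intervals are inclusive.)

1, 2, 3, 4

Evaluate at each i in [0,4]:
  i=0: ✗ (none in [0,2])
  i=1: ✓ (witness j=3)
  i=2: ✓ (witness j=3)
  i=3: ✓ (witness j=3)
  i=4: ✓ (witness j=4)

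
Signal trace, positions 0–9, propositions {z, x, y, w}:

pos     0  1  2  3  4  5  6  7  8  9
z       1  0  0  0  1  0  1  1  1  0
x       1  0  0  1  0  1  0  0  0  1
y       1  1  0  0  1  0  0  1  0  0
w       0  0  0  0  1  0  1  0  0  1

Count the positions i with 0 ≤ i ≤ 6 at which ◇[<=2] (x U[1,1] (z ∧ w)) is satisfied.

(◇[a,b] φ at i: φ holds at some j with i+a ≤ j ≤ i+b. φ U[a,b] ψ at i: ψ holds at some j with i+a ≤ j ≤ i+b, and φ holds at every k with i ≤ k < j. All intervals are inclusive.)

Evaluate at each i in [0,6]:
  i=0: ✗ (none in [0,2])
  i=1: ✓ (witness j=3)
  i=2: ✓ (witness j=3)
  i=3: ✓ (witness j=3)
  i=4: ✓ (witness j=5)
  i=5: ✓ (witness j=5)
  i=6: ✗ (none in [6,8])
Positions where it holds: {1, 2, 3, 4, 5} → 5.

5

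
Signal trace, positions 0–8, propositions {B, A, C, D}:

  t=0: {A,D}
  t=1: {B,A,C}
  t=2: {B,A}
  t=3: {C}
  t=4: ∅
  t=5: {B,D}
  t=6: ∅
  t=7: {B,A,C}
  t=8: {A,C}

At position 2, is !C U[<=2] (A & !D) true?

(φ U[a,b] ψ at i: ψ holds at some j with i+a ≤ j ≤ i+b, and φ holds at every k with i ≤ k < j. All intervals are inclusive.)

Yes

Need some j in [2,4] with (A & !D), and !C at every k in [2,j-1].
  j=2: (A & !D) holds; no prefix to check → satisfied.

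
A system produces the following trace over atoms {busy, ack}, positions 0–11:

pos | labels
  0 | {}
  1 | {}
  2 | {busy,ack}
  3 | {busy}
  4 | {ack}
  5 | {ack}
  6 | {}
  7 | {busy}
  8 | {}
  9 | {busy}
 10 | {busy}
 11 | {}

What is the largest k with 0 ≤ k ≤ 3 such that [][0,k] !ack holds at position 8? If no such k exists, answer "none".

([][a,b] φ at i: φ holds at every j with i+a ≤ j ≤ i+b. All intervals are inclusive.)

3

!ack must hold from j=8 onward; find where it first fails.
  j=8: holds
  j=9: holds
  j=10: holds
  j=11: holds
Holds through j=11; largest k = 3.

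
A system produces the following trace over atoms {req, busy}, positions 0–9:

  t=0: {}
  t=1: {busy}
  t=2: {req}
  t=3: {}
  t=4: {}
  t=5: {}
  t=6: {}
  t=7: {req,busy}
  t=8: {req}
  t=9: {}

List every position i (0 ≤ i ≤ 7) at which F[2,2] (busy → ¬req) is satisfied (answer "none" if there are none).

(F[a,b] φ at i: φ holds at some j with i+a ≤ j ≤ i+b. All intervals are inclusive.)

Evaluate at each i in [0,7]:
  i=0: ✓ (witness j=2)
  i=1: ✓ (witness j=3)
  i=2: ✓ (witness j=4)
  i=3: ✓ (witness j=5)
  i=4: ✓ (witness j=6)
  i=5: ✗ (none in [7,7])
  i=6: ✓ (witness j=8)
  i=7: ✓ (witness j=9)

0, 1, 2, 3, 4, 6, 7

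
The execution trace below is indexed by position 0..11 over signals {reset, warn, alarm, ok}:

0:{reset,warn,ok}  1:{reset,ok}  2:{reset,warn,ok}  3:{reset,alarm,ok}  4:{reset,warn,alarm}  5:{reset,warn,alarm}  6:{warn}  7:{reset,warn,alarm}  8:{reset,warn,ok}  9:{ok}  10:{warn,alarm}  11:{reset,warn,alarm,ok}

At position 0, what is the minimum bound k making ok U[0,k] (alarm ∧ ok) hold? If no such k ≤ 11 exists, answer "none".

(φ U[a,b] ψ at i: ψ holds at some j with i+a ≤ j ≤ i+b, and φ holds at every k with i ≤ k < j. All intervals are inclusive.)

Need earliest j ≥ 0 with (alarm ∧ ok), and ok at every k in [0,j-1].
  j=0: rhs fails.
  j=1: rhs fails.
  j=2: rhs fails.
  j=3: rhs holds; lhs holds on [0,2]. k = 3.

3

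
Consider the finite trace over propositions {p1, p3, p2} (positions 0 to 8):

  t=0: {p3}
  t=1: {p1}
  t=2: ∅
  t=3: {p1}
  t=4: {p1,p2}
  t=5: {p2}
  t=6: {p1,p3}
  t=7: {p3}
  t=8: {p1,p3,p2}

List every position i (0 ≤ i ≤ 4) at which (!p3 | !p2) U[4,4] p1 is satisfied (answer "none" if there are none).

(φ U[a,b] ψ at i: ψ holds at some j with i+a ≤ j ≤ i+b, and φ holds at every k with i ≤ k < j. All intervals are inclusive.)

0, 2, 4

Evaluate at each i in [0,4]:
  i=0: ✓ (rhs at j=4; lhs holds on [0,3])
  i=1: ✗ (no rhs in [5,5])
  i=2: ✓ (rhs at j=6; lhs holds on [2,5])
  i=3: ✗ (no rhs in [7,7])
  i=4: ✓ (rhs at j=8; lhs holds on [4,7])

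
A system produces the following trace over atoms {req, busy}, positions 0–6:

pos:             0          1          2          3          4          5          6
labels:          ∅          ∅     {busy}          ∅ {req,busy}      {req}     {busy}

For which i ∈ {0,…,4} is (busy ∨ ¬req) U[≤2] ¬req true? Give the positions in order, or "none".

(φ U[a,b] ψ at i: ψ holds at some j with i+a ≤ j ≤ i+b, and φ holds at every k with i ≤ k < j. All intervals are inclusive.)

Evaluate at each i in [0,4]:
  i=0: ✓ (rhs at j=0)
  i=1: ✓ (rhs at j=1)
  i=2: ✓ (rhs at j=2)
  i=3: ✓ (rhs at j=3)
  i=4: ✗ (lhs fails at k=5 before rhs at j=6)

0, 1, 2, 3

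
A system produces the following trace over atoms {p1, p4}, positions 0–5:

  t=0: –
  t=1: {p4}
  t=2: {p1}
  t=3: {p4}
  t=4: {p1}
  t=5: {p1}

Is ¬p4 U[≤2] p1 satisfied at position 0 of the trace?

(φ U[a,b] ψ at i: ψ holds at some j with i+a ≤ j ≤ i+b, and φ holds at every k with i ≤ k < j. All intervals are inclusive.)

Need some j in [0,2] with p1, and ¬p4 at every k in [0,j-1].
  j=0: p1 false.
  j=1: p1 false.
  j=2: p1 holds, but ¬p4 fails at k=1 → not this j.
No j in the window works → until fails.

No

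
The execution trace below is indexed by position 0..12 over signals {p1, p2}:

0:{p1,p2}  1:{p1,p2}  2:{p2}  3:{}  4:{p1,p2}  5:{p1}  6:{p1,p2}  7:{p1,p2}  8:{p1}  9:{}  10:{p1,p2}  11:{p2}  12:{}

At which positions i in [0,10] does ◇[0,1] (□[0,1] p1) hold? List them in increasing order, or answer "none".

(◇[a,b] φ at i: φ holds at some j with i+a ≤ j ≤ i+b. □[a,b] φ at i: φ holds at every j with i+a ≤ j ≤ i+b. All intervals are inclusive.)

Evaluate at each i in [0,10]:
  i=0: ✓ (witness j=0)
  i=1: ✗ (none in [1,2])
  i=2: ✗ (none in [2,3])
  i=3: ✓ (witness j=4)
  i=4: ✓ (witness j=4)
  i=5: ✓ (witness j=5)
  i=6: ✓ (witness j=6)
  i=7: ✓ (witness j=7)
  i=8: ✗ (none in [8,9])
  i=9: ✗ (none in [9,10])
  i=10: ✗ (none in [10,11])

0, 3, 4, 5, 6, 7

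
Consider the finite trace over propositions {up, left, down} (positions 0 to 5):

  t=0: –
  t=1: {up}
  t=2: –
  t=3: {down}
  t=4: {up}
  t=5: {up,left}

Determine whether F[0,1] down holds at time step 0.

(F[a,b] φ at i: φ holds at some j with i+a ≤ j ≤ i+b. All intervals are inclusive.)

Check down at each j in [0,1]:
  j=0: false
  j=1: false
No position in the window satisfies it → formula fails.

No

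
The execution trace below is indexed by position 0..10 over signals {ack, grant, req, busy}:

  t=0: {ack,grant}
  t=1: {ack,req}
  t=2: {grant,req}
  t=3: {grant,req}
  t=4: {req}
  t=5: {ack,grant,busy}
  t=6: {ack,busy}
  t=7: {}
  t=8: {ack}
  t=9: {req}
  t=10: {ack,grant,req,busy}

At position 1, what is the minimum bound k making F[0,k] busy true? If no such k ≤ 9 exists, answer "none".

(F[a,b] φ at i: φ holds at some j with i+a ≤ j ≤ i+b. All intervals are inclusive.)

Scan j = 1,2,… for busy:
  j=1: fails
  j=2: fails
  j=3: fails
  j=4: fails
  j=5: holds
First hit at j=5, so smallest k = 5-1 = 4.

4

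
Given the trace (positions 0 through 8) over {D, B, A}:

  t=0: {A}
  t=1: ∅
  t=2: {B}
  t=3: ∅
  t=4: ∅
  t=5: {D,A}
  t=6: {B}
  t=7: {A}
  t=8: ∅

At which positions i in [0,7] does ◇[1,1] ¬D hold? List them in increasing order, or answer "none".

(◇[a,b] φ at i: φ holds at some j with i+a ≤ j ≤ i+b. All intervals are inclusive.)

Evaluate at each i in [0,7]:
  i=0: ✓ (witness j=1)
  i=1: ✓ (witness j=2)
  i=2: ✓ (witness j=3)
  i=3: ✓ (witness j=4)
  i=4: ✗ (none in [5,5])
  i=5: ✓ (witness j=6)
  i=6: ✓ (witness j=7)
  i=7: ✓ (witness j=8)

0, 1, 2, 3, 5, 6, 7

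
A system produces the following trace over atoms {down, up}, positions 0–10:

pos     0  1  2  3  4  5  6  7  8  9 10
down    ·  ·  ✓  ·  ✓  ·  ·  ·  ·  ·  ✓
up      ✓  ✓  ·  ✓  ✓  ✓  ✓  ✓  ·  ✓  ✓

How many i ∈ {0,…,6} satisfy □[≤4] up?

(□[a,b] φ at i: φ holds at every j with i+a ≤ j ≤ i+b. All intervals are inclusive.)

Evaluate at each i in [0,6]:
  i=0: ✗ (fails at j=2)
  i=1: ✗ (fails at j=2)
  i=2: ✗ (fails at j=2)
  i=3: ✓ (all of [3,7])
  i=4: ✗ (fails at j=8)
  i=5: ✗ (fails at j=8)
  i=6: ✗ (fails at j=8)
Positions where it holds: {3} → 1.

1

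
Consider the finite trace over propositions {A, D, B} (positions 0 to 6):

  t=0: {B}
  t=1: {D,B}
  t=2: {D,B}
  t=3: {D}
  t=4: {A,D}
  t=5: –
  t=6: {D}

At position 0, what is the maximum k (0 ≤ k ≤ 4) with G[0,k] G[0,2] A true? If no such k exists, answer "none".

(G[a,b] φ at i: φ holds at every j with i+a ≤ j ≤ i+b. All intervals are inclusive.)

none

G[0,2] A must hold from j=0 onward; find where it first fails.
  j=0: fails → no k works.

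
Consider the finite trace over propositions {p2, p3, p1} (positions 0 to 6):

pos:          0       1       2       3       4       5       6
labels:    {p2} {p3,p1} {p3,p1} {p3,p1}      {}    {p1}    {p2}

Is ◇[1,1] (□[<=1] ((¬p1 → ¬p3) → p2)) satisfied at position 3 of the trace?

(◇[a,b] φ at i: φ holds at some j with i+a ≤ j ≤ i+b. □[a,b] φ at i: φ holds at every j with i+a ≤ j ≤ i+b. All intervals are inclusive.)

Check □[<=1] ((¬p1 → ¬p3) → p2) at each j in [4,4]:
  j=4: fails at 4
No position in the window satisfies it → formula fails.

No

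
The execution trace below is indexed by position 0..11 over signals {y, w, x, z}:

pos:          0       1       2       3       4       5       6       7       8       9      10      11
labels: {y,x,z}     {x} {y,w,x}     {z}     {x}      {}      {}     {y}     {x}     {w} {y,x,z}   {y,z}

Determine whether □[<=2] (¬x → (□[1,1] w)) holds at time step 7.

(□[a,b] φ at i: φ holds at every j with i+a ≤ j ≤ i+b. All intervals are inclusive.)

Check (¬x → (□[1,1] w)) at every j in [7,9]:
  j=7: antecedent true; consequent fails at 8 → ✗
  j=8: antecedent false → ✓
  j=9: antecedent true; consequent fails at 10 → ✗
Fails at j=7 → formula fails.

Does not hold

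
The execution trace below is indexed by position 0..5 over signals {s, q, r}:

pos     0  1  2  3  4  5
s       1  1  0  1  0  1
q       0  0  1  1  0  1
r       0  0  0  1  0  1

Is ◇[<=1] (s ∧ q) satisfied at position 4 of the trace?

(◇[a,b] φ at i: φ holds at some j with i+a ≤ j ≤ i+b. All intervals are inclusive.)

Yes

Check (s ∧ q) at each j in [4,5]:
  j=4: false
  j=5: true
Found at j=5 → formula holds.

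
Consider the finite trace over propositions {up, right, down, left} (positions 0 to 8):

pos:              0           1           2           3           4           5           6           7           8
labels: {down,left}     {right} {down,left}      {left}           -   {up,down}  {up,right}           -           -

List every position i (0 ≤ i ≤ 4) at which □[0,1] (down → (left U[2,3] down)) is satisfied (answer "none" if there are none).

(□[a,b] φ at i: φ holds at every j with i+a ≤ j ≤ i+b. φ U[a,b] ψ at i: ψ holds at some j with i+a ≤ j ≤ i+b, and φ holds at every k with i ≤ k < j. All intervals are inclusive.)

Evaluate at each i in [0,4]:
  i=0: ✗ (fails at j=0)
  i=1: ✗ (fails at j=2)
  i=2: ✗ (fails at j=2)
  i=3: ✓ (all of [3,4])
  i=4: ✗ (fails at j=5)

3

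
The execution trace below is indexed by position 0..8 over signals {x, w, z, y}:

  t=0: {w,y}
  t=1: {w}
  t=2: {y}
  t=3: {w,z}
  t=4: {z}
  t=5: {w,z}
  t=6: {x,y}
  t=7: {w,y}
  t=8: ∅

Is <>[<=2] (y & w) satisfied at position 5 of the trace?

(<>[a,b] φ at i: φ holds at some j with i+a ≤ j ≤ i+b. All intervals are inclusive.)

True

Check (y & w) at each j in [5,7]:
  j=5: false
  j=6: false
  j=7: true
Found at j=7 → formula holds.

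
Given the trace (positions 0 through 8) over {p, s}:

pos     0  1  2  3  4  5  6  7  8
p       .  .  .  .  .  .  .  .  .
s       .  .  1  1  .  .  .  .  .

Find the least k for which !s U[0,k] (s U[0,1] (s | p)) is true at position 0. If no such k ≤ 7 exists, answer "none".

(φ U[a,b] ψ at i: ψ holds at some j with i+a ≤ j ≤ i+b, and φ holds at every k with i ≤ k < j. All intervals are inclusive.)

Need earliest j ≥ 0 with (s U[0,1] (s | p)), and !s at every k in [0,j-1].
  j=0: rhs fails.
  j=1: rhs fails.
  j=2: rhs holds; lhs holds on [0,1]. k = 2.

2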